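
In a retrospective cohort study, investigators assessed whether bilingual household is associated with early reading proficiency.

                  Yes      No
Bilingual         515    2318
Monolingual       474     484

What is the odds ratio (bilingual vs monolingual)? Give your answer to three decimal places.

0.227

Cells: a = 515, b = 2318, c = 474, d = 484.
OR = (a·d)/(b·c) = (515 × 484) / (2318 × 474) = 249260 / 1098732 = 0.22686
Exposure is associated with lower odds of early reading proficiency (OR = 0.23 < 1).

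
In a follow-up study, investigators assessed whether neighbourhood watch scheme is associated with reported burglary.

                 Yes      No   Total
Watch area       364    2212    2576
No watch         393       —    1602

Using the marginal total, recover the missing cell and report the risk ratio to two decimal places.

The missing cell is in the unexposed row: 1602 − 393 = 1209.
So a = 364, b = 2212, c = 393, d = 1209.
RR = [a/(a+b)] / [c/(c+d)] = (364/2576) / (393/1602) = 0.14130/0.24532 = 0.57600

0.58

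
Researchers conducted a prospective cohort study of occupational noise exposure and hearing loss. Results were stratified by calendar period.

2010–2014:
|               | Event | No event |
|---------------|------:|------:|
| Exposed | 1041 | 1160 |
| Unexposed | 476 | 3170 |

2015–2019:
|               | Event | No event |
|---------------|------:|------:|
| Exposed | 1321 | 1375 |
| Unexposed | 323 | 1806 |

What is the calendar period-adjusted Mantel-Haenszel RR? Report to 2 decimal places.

RR_MH = Σ(aᵢ·n₀ᵢ/nᵢ) / Σ(cᵢ·n₁ᵢ/nᵢ), with n₁ᵢ = aᵢ+bᵢ (exposed), n₀ᵢ = cᵢ+dᵢ (unexposed), nᵢ = n₁ᵢ+n₀ᵢ.
Stratum 1 (2010–2014): n₁ = 2201, n₀ = 3646, n = 5847; a·n₀/n = 1041·3646/5847 = 649.1339; c·n₁/n = 476·2201/5847 = 179.1818
Stratum 2 (2015–2019): n₁ = 2696, n₀ = 2129, n = 4825; a·n₀/n = 1321·2129/4825 = 582.8827; c·n₁/n = 323·2696/4825 = 180.4783
RR_MH = (649.1339 + 582.8827) / (179.1818 + 180.4783) = 1232.0166 / 359.6601 = 3.42550

3.43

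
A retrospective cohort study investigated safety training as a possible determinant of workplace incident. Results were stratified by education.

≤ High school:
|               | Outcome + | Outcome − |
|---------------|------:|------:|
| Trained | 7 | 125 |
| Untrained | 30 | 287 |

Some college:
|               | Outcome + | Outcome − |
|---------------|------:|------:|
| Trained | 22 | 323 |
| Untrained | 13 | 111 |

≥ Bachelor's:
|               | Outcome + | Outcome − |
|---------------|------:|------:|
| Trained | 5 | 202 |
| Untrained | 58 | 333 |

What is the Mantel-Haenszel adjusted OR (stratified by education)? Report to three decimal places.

OR_MH = Σ(aᵢdᵢ/nᵢ) / Σ(bᵢcᵢ/nᵢ), where nᵢ is the stratum total.
Stratum 1 (≤ High school): n = 449; a·d/n = 7·287/449 = 4.4744; b·c/n = 125·30/449 = 8.3519
Stratum 2 (Some college): n = 469; a·d/n = 22·111/469 = 5.2068; b·c/n = 323·13/469 = 8.9531
Stratum 3 (≥ Bachelor's): n = 598; a·d/n = 5·333/598 = 2.7843; b·c/n = 202·58/598 = 19.5920
OR_MH = (4.4744 + 5.2068 + 2.7843) / (8.3519 + 8.9531 + 19.5920) = 12.4655 / 36.8970 = 0.33785

0.338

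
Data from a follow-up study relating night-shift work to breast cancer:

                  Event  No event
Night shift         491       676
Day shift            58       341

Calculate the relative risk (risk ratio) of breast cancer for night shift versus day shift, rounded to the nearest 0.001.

2.894

Cells: a = 491, b = 676, c = 58, d = 341.
Risk in exposed = 491/1167 = 0.42074; risk in unexposed = 58/399 = 0.14536.
RR = 0.42074 / 0.14536 = 2.89438
The risk among the exposed is 2.89 times that among the unexposed.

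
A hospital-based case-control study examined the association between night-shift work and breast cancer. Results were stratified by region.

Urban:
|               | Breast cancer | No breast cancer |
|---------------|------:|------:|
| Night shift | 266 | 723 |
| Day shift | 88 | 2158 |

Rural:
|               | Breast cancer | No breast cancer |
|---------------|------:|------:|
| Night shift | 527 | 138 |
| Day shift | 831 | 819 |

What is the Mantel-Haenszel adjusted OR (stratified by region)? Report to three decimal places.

5.258

OR_MH = Σ(aᵢdᵢ/nᵢ) / Σ(bᵢcᵢ/nᵢ), where nᵢ is the stratum total.
Stratum 1 (Urban): n = 3235; a·d/n = 266·2158/3235 = 177.4430; b·c/n = 723·88/3235 = 19.6674
Stratum 2 (Rural): n = 2315; a·d/n = 527·819/2315 = 186.4419; b·c/n = 138·831/2315 = 49.5369
OR_MH = (177.4430 + 186.4419) / (19.6674 + 49.5369) = 363.8849 / 69.2043 = 5.25812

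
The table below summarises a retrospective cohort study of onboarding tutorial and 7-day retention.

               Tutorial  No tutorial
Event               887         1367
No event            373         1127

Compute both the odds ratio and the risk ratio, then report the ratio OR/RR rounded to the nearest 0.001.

1.526

Reading the table with exposure as columns: a = 887 (Tutorial, case), b = 373 (Tutorial, non-case), c = 1367 (No tutorial, case), d = 1127.
OR = (887·1127)/(373·1367) = 999649/509891 = 1.96052
Risk in exposed = 887/1260 = 0.70397; risk in unexposed = 1367/2494 = 0.54812; RR = 1.28434
OR/RR = 1.96052 / 1.28434 = 1.52647
The outcome is not rare, so the OR lies further from 1 than the RR.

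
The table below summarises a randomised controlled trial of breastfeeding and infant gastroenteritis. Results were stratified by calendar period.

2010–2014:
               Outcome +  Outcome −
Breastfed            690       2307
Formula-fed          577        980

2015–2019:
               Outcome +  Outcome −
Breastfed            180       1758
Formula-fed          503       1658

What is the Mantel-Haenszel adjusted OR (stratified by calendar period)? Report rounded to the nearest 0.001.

0.436

OR_MH = Σ(aᵢdᵢ/nᵢ) / Σ(bᵢcᵢ/nᵢ), where nᵢ is the stratum total.
Stratum 1 (2010–2014): n = 4554; a·d/n = 690·980/4554 = 148.4848; b·c/n = 2307·577/4554 = 292.3011
Stratum 2 (2015–2019): n = 4099; a·d/n = 180·1658/4099 = 72.8080; b·c/n = 1758·503/4099 = 215.7292
OR_MH = (148.4848 + 72.8080) / (292.3011 + 215.7292) = 221.2929 / 508.0303 = 0.43559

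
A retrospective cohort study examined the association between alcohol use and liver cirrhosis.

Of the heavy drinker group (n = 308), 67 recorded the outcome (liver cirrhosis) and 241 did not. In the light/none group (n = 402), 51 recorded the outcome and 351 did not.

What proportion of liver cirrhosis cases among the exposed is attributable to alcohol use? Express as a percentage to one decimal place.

From the description: a = 67, b = 241, c = 51, d = 351.
Risk in exposed = 67/308 = 0.21753; risk in unexposed = 51/402 = 0.12687.
RR = 0.21753/0.12687 = 1.71467
AR% = (RR − 1)/RR × 100 = (1.71467 − 1)/1.71467 × 100 = 41.6797%

41.7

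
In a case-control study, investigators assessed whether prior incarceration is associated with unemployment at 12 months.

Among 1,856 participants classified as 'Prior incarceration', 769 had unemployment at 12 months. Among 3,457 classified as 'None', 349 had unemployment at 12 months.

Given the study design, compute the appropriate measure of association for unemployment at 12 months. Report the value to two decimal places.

From the description: a = 769, b = 1087, c = 349, d = 3108.
This is a case-control study: participants were sampled on outcome status, so risks in the source population cannot be estimated directly — relative risk is not valid here. The odds ratio is the appropriate measure.
OR = (a·d)/(b·c) = (769 × 3108) / (1087 × 349) = 2390052 / 379363 = 6.30017

6.30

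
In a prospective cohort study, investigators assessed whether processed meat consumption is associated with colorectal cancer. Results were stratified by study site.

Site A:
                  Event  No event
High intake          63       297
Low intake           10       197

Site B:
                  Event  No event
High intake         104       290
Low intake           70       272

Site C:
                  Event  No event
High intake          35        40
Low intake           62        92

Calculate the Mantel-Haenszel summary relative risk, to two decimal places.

1.48

RR_MH = Σ(aᵢ·n₀ᵢ/nᵢ) / Σ(cᵢ·n₁ᵢ/nᵢ), with n₁ᵢ = aᵢ+bᵢ (exposed), n₀ᵢ = cᵢ+dᵢ (unexposed), nᵢ = n₁ᵢ+n₀ᵢ.
Stratum 1 (Site A): n₁ = 360, n₀ = 207, n = 567; a·n₀/n = 63·207/567 = 23.0000; c·n₁/n = 10·360/567 = 6.3492
Stratum 2 (Site B): n₁ = 394, n₀ = 342, n = 736; a·n₀/n = 104·342/736 = 48.3261; c·n₁/n = 70·394/736 = 37.4728
Stratum 3 (Site C): n₁ = 75, n₀ = 154, n = 229; a·n₀/n = 35·154/229 = 23.5371; c·n₁/n = 62·75/229 = 20.3057
RR_MH = (23.0000 + 48.3261 + 23.5371) / (6.3492 + 37.4728 + 20.3057) = 94.8632 / 64.1277 = 1.47929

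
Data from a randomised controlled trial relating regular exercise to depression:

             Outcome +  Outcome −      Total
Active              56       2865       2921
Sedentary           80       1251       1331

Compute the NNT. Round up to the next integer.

Risk in treated group = 56/2921 = 0.01917; risk in control = 80/1331 = 0.06011.
Absolute risk reduction = 0.06011 − 0.01917 = 0.04093
NNT = 1 / ARR = 1 / 0.04093 = 24.430 → round up → 25

25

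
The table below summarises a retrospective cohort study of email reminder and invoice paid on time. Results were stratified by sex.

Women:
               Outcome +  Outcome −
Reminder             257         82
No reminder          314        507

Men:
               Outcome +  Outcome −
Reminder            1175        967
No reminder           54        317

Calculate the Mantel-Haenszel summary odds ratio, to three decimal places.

6.063

OR_MH = Σ(aᵢdᵢ/nᵢ) / Σ(bᵢcᵢ/nᵢ), where nᵢ is the stratum total.
Stratum 1 (Women): n = 1160; a·d/n = 257·507/1160 = 112.3267; b·c/n = 82·314/1160 = 22.1966
Stratum 2 (Men): n = 2513; a·d/n = 1175·317/2513 = 148.2193; b·c/n = 967·54/2513 = 20.7791
OR_MH = (112.3267 + 148.2193) / (22.1966 + 20.7791) = 260.5460 / 42.9757 = 6.06264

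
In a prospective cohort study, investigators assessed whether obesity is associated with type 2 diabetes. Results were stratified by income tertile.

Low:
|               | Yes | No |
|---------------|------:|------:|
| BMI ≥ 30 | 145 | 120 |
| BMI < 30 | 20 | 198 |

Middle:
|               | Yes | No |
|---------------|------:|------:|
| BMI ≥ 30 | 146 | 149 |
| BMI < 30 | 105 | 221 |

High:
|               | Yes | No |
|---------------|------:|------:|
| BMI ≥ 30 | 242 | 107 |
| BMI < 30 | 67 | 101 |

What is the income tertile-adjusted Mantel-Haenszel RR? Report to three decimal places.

RR_MH = Σ(aᵢ·n₀ᵢ/nᵢ) / Σ(cᵢ·n₁ᵢ/nᵢ), with n₁ᵢ = aᵢ+bᵢ (exposed), n₀ᵢ = cᵢ+dᵢ (unexposed), nᵢ = n₁ᵢ+n₀ᵢ.
Stratum 1 (Low): n₁ = 265, n₀ = 218, n = 483; a·n₀/n = 145·218/483 = 65.4451; c·n₁/n = 20·265/483 = 10.9731
Stratum 2 (Middle): n₁ = 295, n₀ = 326, n = 621; a·n₀/n = 146·326/621 = 76.6441; c·n₁/n = 105·295/621 = 49.8792
Stratum 3 (High): n₁ = 349, n₀ = 168, n = 517; a·n₀/n = 242·168/517 = 78.6383; c·n₁/n = 67·349/517 = 45.2282
RR_MH = (65.4451 + 76.6441 + 78.6383) / (10.9731 + 49.8792 + 45.2282) = 220.7276 / 106.0806 = 2.08075

2.081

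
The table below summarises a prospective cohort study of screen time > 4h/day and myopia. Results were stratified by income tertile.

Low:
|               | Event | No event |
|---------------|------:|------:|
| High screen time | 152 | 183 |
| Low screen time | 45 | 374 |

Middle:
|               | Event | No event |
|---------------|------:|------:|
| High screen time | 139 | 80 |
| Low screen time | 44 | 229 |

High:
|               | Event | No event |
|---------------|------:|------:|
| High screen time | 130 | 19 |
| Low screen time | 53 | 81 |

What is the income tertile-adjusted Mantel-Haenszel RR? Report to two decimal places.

3.31

RR_MH = Σ(aᵢ·n₀ᵢ/nᵢ) / Σ(cᵢ·n₁ᵢ/nᵢ), with n₁ᵢ = aᵢ+bᵢ (exposed), n₀ᵢ = cᵢ+dᵢ (unexposed), nᵢ = n₁ᵢ+n₀ᵢ.
Stratum 1 (Low): n₁ = 335, n₀ = 419, n = 754; a·n₀/n = 152·419/754 = 84.4668; c·n₁/n = 45·335/754 = 19.9934
Stratum 2 (Middle): n₁ = 219, n₀ = 273, n = 492; a·n₀/n = 139·273/492 = 77.1280; c·n₁/n = 44·219/492 = 19.5854
Stratum 3 (High): n₁ = 149, n₀ = 134, n = 283; a·n₀/n = 130·134/283 = 61.5548; c·n₁/n = 53·149/283 = 27.9046
RR_MH = (84.4668 + 77.1280 + 61.5548) / (19.9934 + 19.5854 + 27.9046) = 223.1497 / 67.4833 = 3.30674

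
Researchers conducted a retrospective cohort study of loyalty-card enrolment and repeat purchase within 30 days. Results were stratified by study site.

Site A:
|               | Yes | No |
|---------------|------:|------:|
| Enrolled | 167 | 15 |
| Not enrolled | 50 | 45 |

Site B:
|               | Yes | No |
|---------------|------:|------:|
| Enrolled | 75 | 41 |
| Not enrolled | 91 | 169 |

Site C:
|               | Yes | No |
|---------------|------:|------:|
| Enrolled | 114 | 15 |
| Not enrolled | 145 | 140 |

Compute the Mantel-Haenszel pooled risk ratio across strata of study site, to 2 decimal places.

RR_MH = Σ(aᵢ·n₀ᵢ/nᵢ) / Σ(cᵢ·n₁ᵢ/nᵢ), with n₁ᵢ = aᵢ+bᵢ (exposed), n₀ᵢ = cᵢ+dᵢ (unexposed), nᵢ = n₁ᵢ+n₀ᵢ.
Stratum 1 (Site A): n₁ = 182, n₀ = 95, n = 277; a·n₀/n = 167·95/277 = 57.2744; c·n₁/n = 50·182/277 = 32.8520
Stratum 2 (Site B): n₁ = 116, n₀ = 260, n = 376; a·n₀/n = 75·260/376 = 51.8617; c·n₁/n = 91·116/376 = 28.0745
Stratum 3 (Site C): n₁ = 129, n₀ = 285, n = 414; a·n₀/n = 114·285/414 = 78.4783; c·n₁/n = 145·129/414 = 45.1812
RR_MH = (57.2744 + 51.8617 + 78.4783) / (32.8520 + 28.0745 + 45.1812) = 187.6143 / 106.1076 = 1.76815

1.77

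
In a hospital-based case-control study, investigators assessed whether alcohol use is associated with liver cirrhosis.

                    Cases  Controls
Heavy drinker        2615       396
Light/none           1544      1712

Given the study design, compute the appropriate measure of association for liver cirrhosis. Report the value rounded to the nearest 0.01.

7.32

Cells: a = 2615, b = 396, c = 1544, d = 1712.
This is a hospital-based case-control study: participants were sampled on outcome status, so risks in the source population cannot be estimated directly — relative risk is not valid here. The odds ratio is the appropriate measure.
OR = (a·d)/(b·c) = (2615 × 1712) / (396 × 1544) = 4476880 / 611424 = 7.32205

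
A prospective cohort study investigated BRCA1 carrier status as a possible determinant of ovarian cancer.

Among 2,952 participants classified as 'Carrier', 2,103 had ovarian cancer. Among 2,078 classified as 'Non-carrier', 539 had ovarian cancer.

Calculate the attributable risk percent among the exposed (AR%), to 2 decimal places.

63.59

From the description: a = 2103, b = 849, c = 539, d = 1539.
Risk in exposed = 2103/2952 = 0.71240; risk in unexposed = 539/2078 = 0.25938.
RR = 0.71240/0.25938 = 2.74650
AR% = (RR − 1)/RR × 100 = (2.74650 − 1)/2.74650 × 100 = 63.5900%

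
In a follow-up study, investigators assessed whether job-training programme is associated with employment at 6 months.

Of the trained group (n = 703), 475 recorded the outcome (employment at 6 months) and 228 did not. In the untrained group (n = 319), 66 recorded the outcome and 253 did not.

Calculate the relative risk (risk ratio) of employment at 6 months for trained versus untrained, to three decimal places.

From the description: a = 475, b = 228, c = 66, d = 253.
Risk in exposed = 475/703 = 0.67568; risk in unexposed = 66/319 = 0.20690.
RR = 0.67568 / 0.20690 = 3.26577
The risk among the exposed is 3.27 times that among the unexposed.

3.266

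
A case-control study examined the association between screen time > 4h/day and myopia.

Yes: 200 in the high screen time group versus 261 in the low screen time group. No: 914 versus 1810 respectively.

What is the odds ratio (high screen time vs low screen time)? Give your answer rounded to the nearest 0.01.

From the description: a = 200, b = 914, c = 261, d = 1810.
OR = (a·d)/(b·c) = (200 × 1810) / (914 × 261) = 362000 / 238554 = 1.51748
The odds of myopia are about 1.52 times as high in the high screen time group.

1.52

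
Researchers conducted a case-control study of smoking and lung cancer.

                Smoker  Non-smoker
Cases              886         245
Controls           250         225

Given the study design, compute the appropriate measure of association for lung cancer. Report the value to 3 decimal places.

Reading the table with exposure as columns: a = 886 (Smoker, case), b = 250 (Smoker, non-case), c = 245 (Non-smoker, case), d = 225.
This is a case-control study: participants were sampled on outcome status, so risks in the source population cannot be estimated directly — relative risk is not valid here. The odds ratio is the appropriate measure.
OR = (a·d)/(b·c) = (886 × 225) / (250 × 245) = 199350 / 61250 = 3.25469

3.255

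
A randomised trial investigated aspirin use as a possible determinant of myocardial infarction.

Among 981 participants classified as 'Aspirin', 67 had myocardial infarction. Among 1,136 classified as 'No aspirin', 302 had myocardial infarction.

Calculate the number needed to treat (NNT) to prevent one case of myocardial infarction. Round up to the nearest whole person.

Risk in treated group = 67/981 = 0.06830; risk in control = 302/1136 = 0.26585.
Absolute risk reduction = 0.26585 − 0.06830 = 0.19755
NNT = 1 / ARR = 1 / 0.19755 = 5.062 → round up → 6

6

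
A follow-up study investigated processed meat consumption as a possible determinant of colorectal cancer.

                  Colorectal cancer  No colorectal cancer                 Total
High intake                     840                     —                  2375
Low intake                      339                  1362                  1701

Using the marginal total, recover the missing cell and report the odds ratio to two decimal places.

The missing cell is in the exposed row: 2375 − 840 = 1535.
So a = 840, b = 1535, c = 339, d = 1362.
OR = (a·d)/(b·c) = (840 × 1362) / (1535 × 339) = 1144080 / 520365 = 2.19861

2.20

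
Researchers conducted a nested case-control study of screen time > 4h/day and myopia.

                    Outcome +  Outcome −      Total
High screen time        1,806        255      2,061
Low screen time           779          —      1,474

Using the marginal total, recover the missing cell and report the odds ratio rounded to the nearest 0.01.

6.32

The missing cell is in the unexposed row: 1474 − 779 = 695.
So a = 1806, b = 255, c = 779, d = 695.
OR = (a·d)/(b·c) = (1806 × 695) / (255 × 779) = 1255170 / 198645 = 6.31866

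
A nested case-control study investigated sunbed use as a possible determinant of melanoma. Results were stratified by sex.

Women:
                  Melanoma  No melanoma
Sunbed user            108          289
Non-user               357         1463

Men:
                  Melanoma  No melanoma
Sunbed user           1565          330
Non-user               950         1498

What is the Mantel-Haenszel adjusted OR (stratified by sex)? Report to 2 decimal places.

OR_MH = Σ(aᵢdᵢ/nᵢ) / Σ(bᵢcᵢ/nᵢ), where nᵢ is the stratum total.
Stratum 1 (Women): n = 2217; a·d/n = 108·1463/2217 = 71.2693; b·c/n = 289·357/2217 = 46.5372
Stratum 2 (Men): n = 4343; a·d/n = 1565·1498/4343 = 539.8043; b·c/n = 330·950/4343 = 72.1851
OR_MH = (71.2693 + 539.8043) / (46.5372 + 72.1851) = 611.0736 / 118.7223 = 5.14708

5.15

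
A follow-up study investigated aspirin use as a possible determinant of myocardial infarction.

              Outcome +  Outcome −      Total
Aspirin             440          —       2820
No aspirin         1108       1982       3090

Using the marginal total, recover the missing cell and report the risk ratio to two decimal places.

The missing cell is in the exposed row: 2820 − 440 = 2380.
So a = 440, b = 2380, c = 1108, d = 1982.
RR = [a/(a+b)] / [c/(c+d)] = (440/2820) / (1108/3090) = 0.15603/0.35858 = 0.43513

0.44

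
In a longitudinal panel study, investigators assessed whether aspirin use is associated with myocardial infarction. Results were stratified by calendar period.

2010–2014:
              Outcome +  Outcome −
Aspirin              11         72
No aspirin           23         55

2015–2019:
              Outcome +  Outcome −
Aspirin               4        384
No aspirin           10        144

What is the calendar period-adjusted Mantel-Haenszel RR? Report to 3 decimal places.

0.340

RR_MH = Σ(aᵢ·n₀ᵢ/nᵢ) / Σ(cᵢ·n₁ᵢ/nᵢ), with n₁ᵢ = aᵢ+bᵢ (exposed), n₀ᵢ = cᵢ+dᵢ (unexposed), nᵢ = n₁ᵢ+n₀ᵢ.
Stratum 1 (2010–2014): n₁ = 83, n₀ = 78, n = 161; a·n₀/n = 11·78/161 = 5.3292; c·n₁/n = 23·83/161 = 11.8571
Stratum 2 (2015–2019): n₁ = 388, n₀ = 154, n = 542; a·n₀/n = 4·154/542 = 1.1365; c·n₁/n = 10·388/542 = 7.1587
RR_MH = (5.3292 + 1.1365) / (11.8571 + 7.1587) = 6.4657 / 19.0158 = 0.34002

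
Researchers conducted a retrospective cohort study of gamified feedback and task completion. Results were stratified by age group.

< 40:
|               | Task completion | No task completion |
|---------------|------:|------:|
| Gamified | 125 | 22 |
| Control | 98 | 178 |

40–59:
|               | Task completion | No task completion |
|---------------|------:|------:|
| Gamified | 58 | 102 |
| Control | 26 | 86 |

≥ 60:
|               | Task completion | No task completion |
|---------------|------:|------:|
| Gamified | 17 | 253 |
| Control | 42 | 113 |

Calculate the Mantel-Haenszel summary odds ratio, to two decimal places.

OR_MH = Σ(aᵢdᵢ/nᵢ) / Σ(bᵢcᵢ/nᵢ), where nᵢ is the stratum total.
Stratum 1 (< 40): n = 423; a·d/n = 125·178/423 = 52.6005; b·c/n = 22·98/423 = 5.0969
Stratum 2 (40–59): n = 272; a·d/n = 58·86/272 = 18.3382; b·c/n = 102·26/272 = 9.7500
Stratum 3 (≥ 60): n = 425; a·d/n = 17·113/425 = 4.5200; b·c/n = 253·42/425 = 25.0024
OR_MH = (52.6005 + 18.3382 + 4.5200) / (5.0969 + 9.7500 + 25.0024) = 75.4587 / 39.8493 = 1.89360

1.89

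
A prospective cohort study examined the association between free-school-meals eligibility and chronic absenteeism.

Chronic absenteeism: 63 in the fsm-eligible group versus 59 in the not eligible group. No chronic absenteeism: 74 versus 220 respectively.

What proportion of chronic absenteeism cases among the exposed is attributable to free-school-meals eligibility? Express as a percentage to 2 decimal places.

From the description: a = 63, b = 74, c = 59, d = 220.
Risk in exposed = 63/137 = 0.45985; risk in unexposed = 59/279 = 0.21147.
RR = 0.45985/0.21147 = 2.17456
AR% = (RR − 1)/RR × 100 = (2.17456 − 1)/2.17456 × 100 = 54.0138%

54.01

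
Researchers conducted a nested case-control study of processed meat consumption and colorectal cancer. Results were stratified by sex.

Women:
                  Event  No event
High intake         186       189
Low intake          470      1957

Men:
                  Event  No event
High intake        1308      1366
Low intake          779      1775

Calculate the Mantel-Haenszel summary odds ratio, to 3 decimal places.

2.440

OR_MH = Σ(aᵢdᵢ/nᵢ) / Σ(bᵢcᵢ/nᵢ), where nᵢ is the stratum total.
Stratum 1 (Women): n = 2802; a·d/n = 186·1957/2802 = 129.9079; b·c/n = 189·470/2802 = 31.7024
Stratum 2 (Men): n = 5228; a·d/n = 1308·1775/5228 = 444.0895; b·c/n = 1366·779/5228 = 203.5413
OR_MH = (129.9079 + 444.0895) / (31.7024 + 203.5413) = 573.9974 / 235.2437 = 2.44001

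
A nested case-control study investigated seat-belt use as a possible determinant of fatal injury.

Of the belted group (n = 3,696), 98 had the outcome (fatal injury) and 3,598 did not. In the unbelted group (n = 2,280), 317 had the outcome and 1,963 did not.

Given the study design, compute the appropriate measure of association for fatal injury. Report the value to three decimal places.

From the description: a = 98, b = 3598, c = 317, d = 1963.
This is a nested case-control study: participants were sampled on outcome status, so risks in the source population cannot be estimated directly — relative risk is not valid here. The odds ratio is the appropriate measure.
OR = (a·d)/(b·c) = (98 × 1963) / (3598 × 317) = 192374 / 1140566 = 0.16867

0.169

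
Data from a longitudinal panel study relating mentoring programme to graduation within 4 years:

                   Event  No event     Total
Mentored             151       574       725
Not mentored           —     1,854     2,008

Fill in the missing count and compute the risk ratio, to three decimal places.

2.716

The missing cell is in the unexposed row: 2008 − 1854 = 154.
So a = 151, b = 574, c = 154, d = 1854.
RR = [a/(a+b)] / [c/(c+d)] = (151/725) / (154/2008) = 0.20828/0.07669 = 2.71570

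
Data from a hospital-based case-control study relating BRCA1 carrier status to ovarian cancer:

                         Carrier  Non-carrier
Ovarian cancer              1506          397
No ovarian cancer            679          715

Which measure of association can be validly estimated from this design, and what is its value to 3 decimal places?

Reading the table with exposure as columns: a = 1506 (Carrier, case), b = 679 (Carrier, non-case), c = 397 (Non-carrier, case), d = 715.
This is a hospital-based case-control study: participants were sampled on outcome status, so risks in the source population cannot be estimated directly — relative risk is not valid here. The odds ratio is the appropriate measure.
OR = (a·d)/(b·c) = (1506 × 715) / (679 × 397) = 1076790 / 269563 = 3.99458

3.995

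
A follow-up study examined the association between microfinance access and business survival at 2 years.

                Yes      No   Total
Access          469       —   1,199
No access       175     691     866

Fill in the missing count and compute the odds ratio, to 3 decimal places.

The missing cell is in the exposed row: 1199 − 469 = 730.
So a = 469, b = 730, c = 175, d = 691.
OR = (a·d)/(b·c) = (469 × 691) / (730 × 175) = 324079 / 127750 = 2.53682

2.537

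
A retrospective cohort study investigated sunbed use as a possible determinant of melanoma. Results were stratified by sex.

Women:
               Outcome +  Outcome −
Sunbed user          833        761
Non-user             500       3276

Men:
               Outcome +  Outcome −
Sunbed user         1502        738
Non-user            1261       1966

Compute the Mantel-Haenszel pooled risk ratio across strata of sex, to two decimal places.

RR_MH = Σ(aᵢ·n₀ᵢ/nᵢ) / Σ(cᵢ·n₁ᵢ/nᵢ), with n₁ᵢ = aᵢ+bᵢ (exposed), n₀ᵢ = cᵢ+dᵢ (unexposed), nᵢ = n₁ᵢ+n₀ᵢ.
Stratum 1 (Women): n₁ = 1594, n₀ = 3776, n = 5370; a·n₀/n = 833·3776/5370 = 585.7371; c·n₁/n = 500·1594/5370 = 148.4171
Stratum 2 (Men): n₁ = 2240, n₀ = 3227, n = 5467; a·n₀/n = 1502·3227/5467 = 886.5839; c·n₁/n = 1261·2240/5467 = 516.6709
RR_MH = (585.7371 + 886.5839) / (148.4171 + 516.6709) = 1472.3209 / 665.0881 = 2.21372

2.21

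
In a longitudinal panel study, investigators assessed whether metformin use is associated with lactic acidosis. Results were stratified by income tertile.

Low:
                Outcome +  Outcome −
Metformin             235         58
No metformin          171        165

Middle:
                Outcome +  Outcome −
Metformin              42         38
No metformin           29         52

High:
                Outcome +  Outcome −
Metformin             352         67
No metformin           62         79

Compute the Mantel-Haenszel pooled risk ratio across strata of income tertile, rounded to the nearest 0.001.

RR_MH = Σ(aᵢ·n₀ᵢ/nᵢ) / Σ(cᵢ·n₁ᵢ/nᵢ), with n₁ᵢ = aᵢ+bᵢ (exposed), n₀ᵢ = cᵢ+dᵢ (unexposed), nᵢ = n₁ᵢ+n₀ᵢ.
Stratum 1 (Low): n₁ = 293, n₀ = 336, n = 629; a·n₀/n = 235·336/629 = 125.5326; c·n₁/n = 171·293/629 = 79.6550
Stratum 2 (Middle): n₁ = 80, n₀ = 81, n = 161; a·n₀/n = 42·81/161 = 21.1304; c·n₁/n = 29·80/161 = 14.4099
Stratum 3 (High): n₁ = 419, n₀ = 141, n = 560; a·n₀/n = 352·141/560 = 88.6286; c·n₁/n = 62·419/560 = 46.3893
RR_MH = (125.5326 + 21.1304 + 88.6286) / (79.6550 + 14.4099 + 46.3893) = 235.2916 / 140.4542 = 1.67522

1.675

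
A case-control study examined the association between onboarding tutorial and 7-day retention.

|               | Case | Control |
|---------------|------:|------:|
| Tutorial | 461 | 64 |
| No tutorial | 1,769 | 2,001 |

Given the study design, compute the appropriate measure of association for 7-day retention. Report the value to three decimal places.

8.148

Cells: a = 461, b = 64, c = 1769, d = 2001.
This is a case-control study: participants were sampled on outcome status, so risks in the source population cannot be estimated directly — relative risk is not valid here. The odds ratio is the appropriate measure.
OR = (a·d)/(b·c) = (461 × 2001) / (64 × 1769) = 922461 / 113216 = 8.14780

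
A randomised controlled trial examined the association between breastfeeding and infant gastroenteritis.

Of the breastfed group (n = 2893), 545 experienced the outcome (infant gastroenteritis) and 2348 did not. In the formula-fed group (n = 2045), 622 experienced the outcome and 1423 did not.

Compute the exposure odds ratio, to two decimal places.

From the description: a = 545, b = 2348, c = 622, d = 1423.
OR = (a·d)/(b·c) = (545 × 1423) / (2348 × 622) = 775535 / 1460456 = 0.53102
Exposure is associated with lower odds of infant gastroenteritis (OR = 0.53 < 1).

0.53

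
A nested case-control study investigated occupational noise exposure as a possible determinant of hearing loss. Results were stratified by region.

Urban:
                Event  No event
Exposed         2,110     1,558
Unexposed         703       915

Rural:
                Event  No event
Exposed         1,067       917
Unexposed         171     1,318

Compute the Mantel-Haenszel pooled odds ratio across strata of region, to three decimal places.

OR_MH = Σ(aᵢdᵢ/nᵢ) / Σ(bᵢcᵢ/nᵢ), where nᵢ is the stratum total.
Stratum 1 (Urban): n = 5286; a·d/n = 2110·915/5286 = 365.2384; b·c/n = 1558·703/5286 = 207.2028
Stratum 2 (Rural): n = 3473; a·d/n = 1067·1318/3473 = 404.9254; b·c/n = 917·171/3473 = 45.1503
OR_MH = (365.2384 + 404.9254) / (207.2028 + 45.1503) = 770.1638 / 252.3531 = 3.05193

3.052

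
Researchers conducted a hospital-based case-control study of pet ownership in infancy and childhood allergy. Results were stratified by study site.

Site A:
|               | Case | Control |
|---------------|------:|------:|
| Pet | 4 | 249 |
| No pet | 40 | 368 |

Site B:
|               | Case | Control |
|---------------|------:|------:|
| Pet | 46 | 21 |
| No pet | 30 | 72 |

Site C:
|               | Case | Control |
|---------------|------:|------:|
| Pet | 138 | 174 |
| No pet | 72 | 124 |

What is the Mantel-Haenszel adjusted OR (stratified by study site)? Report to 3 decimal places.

OR_MH = Σ(aᵢdᵢ/nᵢ) / Σ(bᵢcᵢ/nᵢ), where nᵢ is the stratum total.
Stratum 1 (Site A): n = 661; a·d/n = 4·368/661 = 2.2269; b·c/n = 249·40/661 = 15.0681
Stratum 2 (Site B): n = 169; a·d/n = 46·72/169 = 19.5976; b·c/n = 21·30/169 = 3.7278
Stratum 3 (Site C): n = 508; a·d/n = 138·124/508 = 33.6850; b·c/n = 174·72/508 = 24.6614
OR_MH = (2.2269 + 19.5976 + 33.6850) / (15.0681 + 3.7278 + 24.6614) = 55.5096 / 43.4573 = 1.27734

1.277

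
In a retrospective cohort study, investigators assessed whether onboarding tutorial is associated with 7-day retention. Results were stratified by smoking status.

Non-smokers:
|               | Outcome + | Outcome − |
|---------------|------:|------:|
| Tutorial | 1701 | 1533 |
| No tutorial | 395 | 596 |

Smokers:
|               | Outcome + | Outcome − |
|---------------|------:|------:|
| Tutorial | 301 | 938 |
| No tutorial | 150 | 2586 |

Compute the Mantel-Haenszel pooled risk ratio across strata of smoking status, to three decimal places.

RR_MH = Σ(aᵢ·n₀ᵢ/nᵢ) / Σ(cᵢ·n₁ᵢ/nᵢ), with n₁ᵢ = aᵢ+bᵢ (exposed), n₀ᵢ = cᵢ+dᵢ (unexposed), nᵢ = n₁ᵢ+n₀ᵢ.
Stratum 1 (Non-smokers): n₁ = 3234, n₀ = 991, n = 4225; a·n₀/n = 1701·991/4225 = 398.9801; c·n₁/n = 395·3234/4225 = 302.3503
Stratum 2 (Smokers): n₁ = 1239, n₀ = 2736, n = 3975; a·n₀/n = 301·2736/3975 = 207.1789; c·n₁/n = 150·1239/3975 = 46.7547
RR_MH = (398.9801 + 207.1789) / (302.3503 + 46.7547) = 606.1590 / 349.1050 = 1.73632

1.736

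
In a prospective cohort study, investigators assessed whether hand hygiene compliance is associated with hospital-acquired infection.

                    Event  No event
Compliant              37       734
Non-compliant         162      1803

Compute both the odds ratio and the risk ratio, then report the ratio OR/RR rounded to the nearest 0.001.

Cells: a = 37, b = 734, c = 162, d = 1803.
OR = (37·1803)/(734·162) = 66711/118908 = 0.56103
Risk in exposed = 37/771 = 0.04799; risk in unexposed = 162/1965 = 0.08244; RR = 0.58210
OR/RR = 0.56103 / 0.58210 = 0.96381
The outcome is rare in both groups, so OR ≈ RR (ratio near 1).

0.964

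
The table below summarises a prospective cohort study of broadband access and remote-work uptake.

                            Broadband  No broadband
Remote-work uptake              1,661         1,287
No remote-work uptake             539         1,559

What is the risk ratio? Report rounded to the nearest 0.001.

1.670

Reading the table with exposure as columns: a = 1661 (Broadband, case), b = 539 (Broadband, non-case), c = 1287 (No broadband, case), d = 1559.
Risk in exposed = 1661/2200 = 0.75500; risk in unexposed = 1287/2846 = 0.45221.
RR = 0.75500 / 0.45221 = 1.66956
The risk among the exposed is 1.67 times that among the unexposed.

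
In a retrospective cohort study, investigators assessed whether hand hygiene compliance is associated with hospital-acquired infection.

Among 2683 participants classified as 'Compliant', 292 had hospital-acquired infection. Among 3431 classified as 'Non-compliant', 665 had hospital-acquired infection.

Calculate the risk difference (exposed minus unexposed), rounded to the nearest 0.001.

From the description: a = 292, b = 2391, c = 665, d = 2766.
Risk in exposed = 292/2683 = 0.108833; risk in unexposed = 665/3431 = 0.193821.
Risk difference = 0.108833 − 0.193821 = -0.084988

-0.085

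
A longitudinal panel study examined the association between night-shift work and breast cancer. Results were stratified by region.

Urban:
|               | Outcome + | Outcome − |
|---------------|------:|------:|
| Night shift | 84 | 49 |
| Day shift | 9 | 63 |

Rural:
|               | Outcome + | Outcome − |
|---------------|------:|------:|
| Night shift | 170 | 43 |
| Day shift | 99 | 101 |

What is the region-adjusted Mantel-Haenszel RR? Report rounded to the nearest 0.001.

1.965

RR_MH = Σ(aᵢ·n₀ᵢ/nᵢ) / Σ(cᵢ·n₁ᵢ/nᵢ), with n₁ᵢ = aᵢ+bᵢ (exposed), n₀ᵢ = cᵢ+dᵢ (unexposed), nᵢ = n₁ᵢ+n₀ᵢ.
Stratum 1 (Urban): n₁ = 133, n₀ = 72, n = 205; a·n₀/n = 84·72/205 = 29.5024; c·n₁/n = 9·133/205 = 5.8390
Stratum 2 (Rural): n₁ = 213, n₀ = 200, n = 413; a·n₀/n = 170·200/413 = 82.3245; c·n₁/n = 99·213/413 = 51.0581
RR_MH = (29.5024 + 82.3245) / (5.8390 + 51.0581) = 111.8269 / 56.8971 = 1.96542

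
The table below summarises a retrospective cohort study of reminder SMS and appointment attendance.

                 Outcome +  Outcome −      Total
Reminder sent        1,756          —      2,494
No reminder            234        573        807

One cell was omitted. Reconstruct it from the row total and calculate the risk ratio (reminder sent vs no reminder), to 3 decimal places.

The missing cell is in the exposed row: 2494 − 1756 = 738.
So a = 1756, b = 738, c = 234, d = 573.
RR = [a/(a+b)] / [c/(c+d)] = (1756/2494) / (234/807) = 0.70409/0.28996 = 2.42821

2.428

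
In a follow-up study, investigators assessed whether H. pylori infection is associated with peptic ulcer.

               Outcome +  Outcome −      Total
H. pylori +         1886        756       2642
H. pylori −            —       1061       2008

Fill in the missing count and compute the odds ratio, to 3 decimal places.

2.795

The missing cell is in the unexposed row: 2008 − 1061 = 947.
So a = 1886, b = 756, c = 947, d = 1061.
OR = (a·d)/(b·c) = (1886 × 1061) / (756 × 947) = 2001046 / 715932 = 2.79502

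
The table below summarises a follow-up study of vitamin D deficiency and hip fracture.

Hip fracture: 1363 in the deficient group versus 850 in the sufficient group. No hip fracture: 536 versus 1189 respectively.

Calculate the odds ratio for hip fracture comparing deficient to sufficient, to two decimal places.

From the description: a = 1363, b = 536, c = 850, d = 1189.
OR = (a·d)/(b·c) = (1363 × 1189) / (536 × 850) = 1620607 / 455600 = 3.55708
The odds of hip fracture are about 3.56 times as high in the deficient group.

3.56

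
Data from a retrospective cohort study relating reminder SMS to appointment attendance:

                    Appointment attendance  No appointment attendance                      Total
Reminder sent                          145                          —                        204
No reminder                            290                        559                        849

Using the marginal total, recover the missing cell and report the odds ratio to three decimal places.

The missing cell is in the exposed row: 204 − 145 = 59.
So a = 145, b = 59, c = 290, d = 559.
OR = (a·d)/(b·c) = (145 × 559) / (59 × 290) = 81055 / 17110 = 4.73729

4.737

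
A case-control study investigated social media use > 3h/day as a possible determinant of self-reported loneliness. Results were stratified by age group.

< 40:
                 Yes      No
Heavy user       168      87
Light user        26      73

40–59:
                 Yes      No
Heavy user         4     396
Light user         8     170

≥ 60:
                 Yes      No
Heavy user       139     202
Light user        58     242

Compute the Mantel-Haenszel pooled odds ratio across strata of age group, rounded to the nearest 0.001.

OR_MH = Σ(aᵢdᵢ/nᵢ) / Σ(bᵢcᵢ/nᵢ), where nᵢ is the stratum total.
Stratum 1 (< 40): n = 354; a·d/n = 168·73/354 = 34.6441; b·c/n = 87·26/354 = 6.3898
Stratum 2 (40–59): n = 578; a·d/n = 4·170/578 = 1.1765; b·c/n = 396·8/578 = 5.4810
Stratum 3 (≥ 60): n = 641; a·d/n = 139·242/641 = 52.4774; b·c/n = 202·58/641 = 18.2777
OR_MH = (34.6441 + 1.1765 + 52.4774) / (6.3898 + 5.4810 + 18.2777) = 88.2979 / 30.1485 = 2.92877

2.929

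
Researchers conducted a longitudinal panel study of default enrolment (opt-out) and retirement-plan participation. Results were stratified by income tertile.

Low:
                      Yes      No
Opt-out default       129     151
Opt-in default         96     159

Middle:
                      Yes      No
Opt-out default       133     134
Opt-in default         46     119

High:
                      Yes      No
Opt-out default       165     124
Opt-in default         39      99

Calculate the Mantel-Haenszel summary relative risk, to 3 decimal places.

1.576

RR_MH = Σ(aᵢ·n₀ᵢ/nᵢ) / Σ(cᵢ·n₁ᵢ/nᵢ), with n₁ᵢ = aᵢ+bᵢ (exposed), n₀ᵢ = cᵢ+dᵢ (unexposed), nᵢ = n₁ᵢ+n₀ᵢ.
Stratum 1 (Low): n₁ = 280, n₀ = 255, n = 535; a·n₀/n = 129·255/535 = 61.4860; c·n₁/n = 96·280/535 = 50.2430
Stratum 2 (Middle): n₁ = 267, n₀ = 165, n = 432; a·n₀/n = 133·165/432 = 50.7986; c·n₁/n = 46·267/432 = 28.4306
Stratum 3 (High): n₁ = 289, n₀ = 138, n = 427; a·n₀/n = 165·138/427 = 53.3255; c·n₁/n = 39·289/427 = 26.3958
RR_MH = (61.4860 + 50.7986 + 53.3255) / (50.2430 + 28.4306 + 26.3958) = 165.6101 / 105.0693 = 1.57620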